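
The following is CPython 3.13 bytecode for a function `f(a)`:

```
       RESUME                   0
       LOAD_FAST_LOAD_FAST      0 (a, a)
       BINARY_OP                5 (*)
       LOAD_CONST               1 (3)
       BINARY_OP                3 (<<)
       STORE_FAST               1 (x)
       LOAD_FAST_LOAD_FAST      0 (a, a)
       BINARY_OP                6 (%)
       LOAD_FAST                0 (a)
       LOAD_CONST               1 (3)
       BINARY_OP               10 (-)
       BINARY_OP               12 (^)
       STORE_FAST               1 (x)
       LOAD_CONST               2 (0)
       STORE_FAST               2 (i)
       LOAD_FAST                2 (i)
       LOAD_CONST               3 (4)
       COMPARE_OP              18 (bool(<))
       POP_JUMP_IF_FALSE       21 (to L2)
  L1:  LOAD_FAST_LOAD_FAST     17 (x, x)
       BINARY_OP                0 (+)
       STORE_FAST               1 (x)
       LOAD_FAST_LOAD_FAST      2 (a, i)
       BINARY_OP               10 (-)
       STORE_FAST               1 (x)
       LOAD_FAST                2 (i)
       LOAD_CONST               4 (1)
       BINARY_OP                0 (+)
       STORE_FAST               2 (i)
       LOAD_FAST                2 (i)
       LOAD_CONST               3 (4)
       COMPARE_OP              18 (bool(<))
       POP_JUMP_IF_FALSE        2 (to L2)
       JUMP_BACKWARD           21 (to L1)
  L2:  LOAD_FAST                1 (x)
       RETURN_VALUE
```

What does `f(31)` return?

28

LOAD_FAST_LOAD_FAST a,a → push 31,31
BINARY_OP * → 31 * 31 = 961
LOAD_CONST → push 3
BINARY_OP << → 961 << 3 = 7688
STORE_FAST x → x=7688
LOAD_FAST_LOAD_FAST a,a → push 31,31
BINARY_OP % → 31 % 31 = 0
LOAD_FAST a → push 31
LOAD_CONST → push 3
BINARY_OP - → 31 - 3 = 28
BINARY_OP ^ → 0 ^ 28 = 28
STORE_FAST x → x=28
LOAD_CONST → push 0
STORE_FAST i → i=0
LOAD_FAST i → push 0
LOAD_CONST → push 4
COMPARE_OP bool(<) → 0 vs 4 = True
POP_JUMP_IF_FALSE → pop True; no jump
LOAD_FAST_LOAD_FAST x,x → push 28,28
BINARY_OP + → 28 + 28 = 56
STORE_FAST x → x=56
LOAD_FAST_LOAD_FAST a,i → push 31,0
BINARY_OP - → 31 - 0 = 31
STORE_FAST x → x=31
LOAD_FAST i → push 0
LOAD_CONST → push 1
BINARY_OP + → 0 + 1 = 1
STORE_FAST i → i=1
LOAD_FAST i → push 1
LOAD_CONST → push 4
COMPARE_OP bool(<) → 1 vs 4 = True
POP_JUMP_IF_FALSE → pop True; no jump
LOAD_FAST_LOAD_FAST x,x → push 31,31
BINARY_OP + → 31 + 31 = 62
STORE_FAST x → x=62
LOAD_FAST_LOAD_FAST a,i → push 31,1
BINARY_OP - → 31 - 1 = 30
STORE_FAST x → x=30
LOAD_FAST i → push 1
LOAD_CONST → push 1
BINARY_OP + → 1 + 1 = 2
STORE_FAST i → i=2
LOAD_FAST i → push 2
LOAD_CONST → push 4
COMPARE_OP bool(<) → 2 vs 4 = True
POP_JUMP_IF_FALSE → pop True; no jump
LOAD_FAST_LOAD_FAST x,x → push 30,30
BINARY_OP + → 30 + 30 = 60
STORE_FAST x → x=60
LOAD_FAST_LOAD_FAST a,i → push 31,2
BINARY_OP - → 31 - 2 = 29
STORE_FAST x → x=29
LOAD_FAST i → push 2
LOAD_CONST → push 1
BINARY_OP + → 2 + 1 = 3
STORE_FAST i → i=3
LOAD_FAST i → push 3
LOAD_CONST → push 4
COMPARE_OP bool(<) → 3 vs 4 = True
POP_JUMP_IF_FALSE → pop True; no jump
LOAD_FAST_LOAD_FAST x,x → push 29,29
BINARY_OP + → 29 + 29 = 58
STORE_FAST x → x=58
LOAD_FAST_LOAD_FAST a,i → push 31,3
BINARY_OP - → 31 - 3 = 28
STORE_FAST x → x=28
LOAD_FAST i → push 3
LOAD_CONST → push 1
BINARY_OP + → 3 + 1 = 4
STORE_FAST i → i=4
LOAD_FAST i → push 4
LOAD_CONST → push 4
COMPARE_OP bool(<) → 4 vs 4 = False
POP_JUMP_IF_FALSE → pop False; jump
LOAD_FAST x → push 28
RETURN_VALUE → return 28.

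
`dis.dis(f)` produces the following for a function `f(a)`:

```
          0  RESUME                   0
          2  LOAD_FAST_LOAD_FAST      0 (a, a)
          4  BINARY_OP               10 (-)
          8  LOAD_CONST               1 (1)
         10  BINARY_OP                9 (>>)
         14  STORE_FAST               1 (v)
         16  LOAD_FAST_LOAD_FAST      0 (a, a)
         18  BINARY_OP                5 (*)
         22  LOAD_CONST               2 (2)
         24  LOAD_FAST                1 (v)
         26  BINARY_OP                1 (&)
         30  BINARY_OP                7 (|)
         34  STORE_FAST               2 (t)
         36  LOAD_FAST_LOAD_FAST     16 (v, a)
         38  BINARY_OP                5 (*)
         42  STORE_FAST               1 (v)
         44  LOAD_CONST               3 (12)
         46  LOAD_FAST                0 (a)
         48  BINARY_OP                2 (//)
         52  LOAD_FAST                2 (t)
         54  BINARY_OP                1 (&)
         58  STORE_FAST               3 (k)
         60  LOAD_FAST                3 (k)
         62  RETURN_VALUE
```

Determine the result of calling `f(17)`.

0

LOAD_FAST_LOAD_FAST a,a → push 17,17. Stack: [17, 17]
BINARY_OP - → 17 - 17 = 0. Stack: [0]
LOAD_CONST → push 1. Stack: [0, 1]
BINARY_OP >> → 0 >> 1 = 0. Stack: [0]
STORE_FAST v → v=0. Stack: []
LOAD_FAST_LOAD_FAST a,a → push 17,17. Stack: [17, 17]
BINARY_OP * → 17 * 17 = 289. Stack: [289]
LOAD_CONST → push 2. Stack: [289, 2]
LOAD_FAST v → push 0. Stack: [289, 2, 0]
BINARY_OP & → 2 & 0 = 0. Stack: [289, 0]
BINARY_OP | → 289 | 0 = 289. Stack: [289]
STORE_FAST t → t=289. Stack: []
LOAD_FAST_LOAD_FAST v,a → push 0,17. Stack: [0, 17]
BINARY_OP * → 0 * 17 = 0. Stack: [0]
STORE_FAST v → v=0. Stack: []
LOAD_CONST → push 12. Stack: [12]
LOAD_FAST a → push 17. Stack: [12, 17]
BINARY_OP // → 12 // 17 = 0. Stack: [0]
LOAD_FAST t → push 289. Stack: [0, 289]
BINARY_OP & → 0 & 289 = 0. Stack: [0]
STORE_FAST k → k=0. Stack: []
LOAD_FAST k → push 0. Stack: [0]
RETURN_VALUE → return 0.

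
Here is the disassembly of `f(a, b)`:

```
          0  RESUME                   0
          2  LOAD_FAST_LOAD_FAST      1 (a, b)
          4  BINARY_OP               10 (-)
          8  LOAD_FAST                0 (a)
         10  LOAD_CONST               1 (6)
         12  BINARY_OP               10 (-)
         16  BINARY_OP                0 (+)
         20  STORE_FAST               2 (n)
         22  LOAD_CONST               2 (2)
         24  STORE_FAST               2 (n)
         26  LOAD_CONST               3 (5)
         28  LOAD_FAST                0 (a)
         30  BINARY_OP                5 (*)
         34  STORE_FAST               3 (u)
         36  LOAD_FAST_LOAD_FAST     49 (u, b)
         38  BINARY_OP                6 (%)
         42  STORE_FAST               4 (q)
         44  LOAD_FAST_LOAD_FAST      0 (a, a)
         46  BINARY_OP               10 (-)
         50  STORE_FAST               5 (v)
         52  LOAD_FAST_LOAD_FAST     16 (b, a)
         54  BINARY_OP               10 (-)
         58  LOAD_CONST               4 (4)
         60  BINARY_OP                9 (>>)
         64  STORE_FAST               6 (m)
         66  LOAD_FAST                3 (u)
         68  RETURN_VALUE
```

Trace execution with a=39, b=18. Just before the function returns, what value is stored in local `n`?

2

LOAD_FAST_LOAD_FAST a,b → push 39,18. Stack: [39, 18]
BINARY_OP - → 39 - 18 = 21. Stack: [21]
LOAD_FAST a → push 39. Stack: [21, 39]
LOAD_CONST → push 6. Stack: [21, 39, 6]
BINARY_OP - → 39 - 6 = 33. Stack: [21, 33]
BINARY_OP + → 21 + 33 = 54. Stack: [54]
STORE_FAST n → n=54. Stack: []
LOAD_CONST → push 2. Stack: [2]
STORE_FAST n → n=2. Stack: []
LOAD_CONST → push 5. Stack: [5]
LOAD_FAST a → push 39. Stack: [5, 39]
BINARY_OP * → 5 * 39 = 195. Stack: [195]
STORE_FAST u → u=195. Stack: []
LOAD_FAST_LOAD_FAST u,b → push 195,18. Stack: [195, 18]
BINARY_OP % → 195 % 18 = 15. Stack: [15]
STORE_FAST q → q=15. Stack: []
LOAD_FAST_LOAD_FAST a,a → push 39,39. Stack: [39, 39]
BINARY_OP - → 39 - 39 = 0. Stack: [0]
STORE_FAST v → v=0. Stack: []
LOAD_FAST_LOAD_FAST b,a → push 18,39. Stack: [18, 39]
BINARY_OP - → 18 - 39 = -21. Stack: [-21]
LOAD_CONST → push 4. Stack: [-21, 4]
BINARY_OP >> → -21 >> 4 = -2. Stack: [-2]
STORE_FAST m → m=-2. Stack: []
LOAD_FAST u → push 195. Stack: [195]
RETURN_VALUE → return 195.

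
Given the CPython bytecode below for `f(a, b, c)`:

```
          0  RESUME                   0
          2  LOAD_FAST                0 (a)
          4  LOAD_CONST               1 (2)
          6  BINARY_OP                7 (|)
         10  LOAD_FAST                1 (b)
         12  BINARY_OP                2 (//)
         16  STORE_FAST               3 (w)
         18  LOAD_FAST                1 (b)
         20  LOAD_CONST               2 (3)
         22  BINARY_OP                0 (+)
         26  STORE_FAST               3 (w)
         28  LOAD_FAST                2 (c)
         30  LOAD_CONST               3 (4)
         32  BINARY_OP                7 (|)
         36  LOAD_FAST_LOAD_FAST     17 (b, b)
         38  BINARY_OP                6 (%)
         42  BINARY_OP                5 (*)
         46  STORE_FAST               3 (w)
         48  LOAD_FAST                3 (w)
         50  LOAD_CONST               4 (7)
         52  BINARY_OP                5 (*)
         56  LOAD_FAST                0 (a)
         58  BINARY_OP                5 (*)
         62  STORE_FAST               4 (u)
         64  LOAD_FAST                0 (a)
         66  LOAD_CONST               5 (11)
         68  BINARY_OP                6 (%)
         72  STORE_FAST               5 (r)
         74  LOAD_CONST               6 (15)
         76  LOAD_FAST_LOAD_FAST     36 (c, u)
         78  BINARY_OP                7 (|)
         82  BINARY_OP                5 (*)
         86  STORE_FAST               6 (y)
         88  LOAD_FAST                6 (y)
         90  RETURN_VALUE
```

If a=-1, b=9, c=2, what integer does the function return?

30

LOAD_FAST a → push -1. Stack: [-1]
LOAD_CONST → push 2. Stack: [-1, 2]
BINARY_OP | → -1 | 2 = -1. Stack: [-1]
LOAD_FAST b → push 9. Stack: [-1, 9]
BINARY_OP // → -1 // 9 = -1. Stack: [-1]
STORE_FAST w → w=-1. Stack: []
LOAD_FAST b → push 9. Stack: [9]
LOAD_CONST → push 3. Stack: [9, 3]
BINARY_OP + → 9 + 3 = 12. Stack: [12]
STORE_FAST w → w=12. Stack: []
LOAD_FAST c → push 2. Stack: [2]
LOAD_CONST → push 4. Stack: [2, 4]
BINARY_OP | → 2 | 4 = 6. Stack: [6]
LOAD_FAST_LOAD_FAST b,b → push 9,9. Stack: [6, 9, 9]
BINARY_OP % → 9 % 9 = 0. Stack: [6, 0]
BINARY_OP * → 6 * 0 = 0. Stack: [0]
STORE_FAST w → w=0. Stack: []
LOAD_FAST w → push 0. Stack: [0]
LOAD_CONST → push 7. Stack: [0, 7]
BINARY_OP * → 0 * 7 = 0. Stack: [0]
LOAD_FAST a → push -1. Stack: [0, -1]
BINARY_OP * → 0 * -1 = 0. Stack: [0]
STORE_FAST u → u=0. Stack: []
LOAD_FAST a → push -1. Stack: [-1]
LOAD_CONST → push 11. Stack: [-1, 11]
BINARY_OP % → -1 % 11 = 10. Stack: [10]
STORE_FAST r → r=10. Stack: []
LOAD_CONST → push 15. Stack: [15]
LOAD_FAST_LOAD_FAST c,u → push 2,0. Stack: [15, 2, 0]
BINARY_OP | → 2 | 0 = 2. Stack: [15, 2]
BINARY_OP * → 15 * 2 = 30. Stack: [30]
STORE_FAST y → y=30. Stack: []
LOAD_FAST y → push 30. Stack: [30]
RETURN_VALUE → return 30.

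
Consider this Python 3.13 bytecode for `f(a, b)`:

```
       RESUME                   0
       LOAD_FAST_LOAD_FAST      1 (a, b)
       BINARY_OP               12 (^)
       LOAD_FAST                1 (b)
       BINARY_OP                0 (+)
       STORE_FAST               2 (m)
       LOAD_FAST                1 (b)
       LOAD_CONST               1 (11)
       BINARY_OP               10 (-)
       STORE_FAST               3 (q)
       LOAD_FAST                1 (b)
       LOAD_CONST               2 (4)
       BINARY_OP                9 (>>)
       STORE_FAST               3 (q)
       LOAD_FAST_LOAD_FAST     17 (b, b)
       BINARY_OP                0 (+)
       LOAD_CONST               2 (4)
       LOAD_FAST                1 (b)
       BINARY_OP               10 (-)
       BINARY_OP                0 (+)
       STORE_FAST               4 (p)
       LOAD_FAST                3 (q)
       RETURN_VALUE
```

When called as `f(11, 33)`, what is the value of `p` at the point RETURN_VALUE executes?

LOAD_FAST_LOAD_FAST a,b → push 11,33. Stack: [11, 33]
BINARY_OP ^ → 11 ^ 33 = 42. Stack: [42]
LOAD_FAST b → push 33. Stack: [42, 33]
BINARY_OP + → 42 + 33 = 75. Stack: [75]
STORE_FAST m → m=75. Stack: []
LOAD_FAST b → push 33. Stack: [33]
LOAD_CONST → push 11. Stack: [33, 11]
BINARY_OP - → 33 - 11 = 22. Stack: [22]
STORE_FAST q → q=22. Stack: []
LOAD_FAST b → push 33. Stack: [33]
LOAD_CONST → push 4. Stack: [33, 4]
BINARY_OP >> → 33 >> 4 = 2. Stack: [2]
STORE_FAST q → q=2. Stack: []
LOAD_FAST_LOAD_FAST b,b → push 33,33. Stack: [33, 33]
BINARY_OP + → 33 + 33 = 66. Stack: [66]
LOAD_CONST → push 4. Stack: [66, 4]
LOAD_FAST b → push 33. Stack: [66, 4, 33]
BINARY_OP - → 4 - 33 = -29. Stack: [66, -29]
BINARY_OP + → 66 + -29 = 37. Stack: [37]
STORE_FAST p → p=37. Stack: []
LOAD_FAST q → push 2. Stack: [2]
RETURN_VALUE → return 2.

37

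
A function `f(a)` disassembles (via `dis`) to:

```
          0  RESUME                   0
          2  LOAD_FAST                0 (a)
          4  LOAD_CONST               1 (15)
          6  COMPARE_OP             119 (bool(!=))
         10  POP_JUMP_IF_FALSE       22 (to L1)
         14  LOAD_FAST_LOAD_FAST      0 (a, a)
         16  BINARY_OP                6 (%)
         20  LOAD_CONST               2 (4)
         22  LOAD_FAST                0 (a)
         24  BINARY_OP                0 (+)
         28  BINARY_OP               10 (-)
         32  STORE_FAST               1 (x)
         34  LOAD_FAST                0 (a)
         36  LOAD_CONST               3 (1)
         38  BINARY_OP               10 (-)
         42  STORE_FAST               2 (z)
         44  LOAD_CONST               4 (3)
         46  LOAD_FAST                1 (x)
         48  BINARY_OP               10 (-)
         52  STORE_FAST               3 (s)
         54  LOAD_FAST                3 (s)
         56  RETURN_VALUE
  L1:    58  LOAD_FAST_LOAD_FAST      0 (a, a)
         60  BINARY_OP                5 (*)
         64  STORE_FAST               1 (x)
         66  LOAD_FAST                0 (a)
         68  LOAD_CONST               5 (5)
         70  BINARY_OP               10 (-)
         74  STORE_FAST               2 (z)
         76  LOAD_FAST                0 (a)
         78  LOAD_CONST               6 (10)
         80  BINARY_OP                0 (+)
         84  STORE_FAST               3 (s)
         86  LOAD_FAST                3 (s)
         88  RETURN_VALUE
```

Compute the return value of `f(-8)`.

LOAD_FAST a → push -8. Stack: [-8]
LOAD_CONST → push 15. Stack: [-8, 15]
COMPARE_OP bool(!=) → -8 vs 15 = True. Stack: [True]
POP_JUMP_IF_FALSE → pop True; no jump. Stack: []
LOAD_FAST_LOAD_FAST a,a → push -8,-8. Stack: [-8, -8]
BINARY_OP % → -8 % -8 = 0. Stack: [0]
LOAD_CONST → push 4. Stack: [0, 4]
LOAD_FAST a → push -8. Stack: [0, 4, -8]
BINARY_OP + → 4 + -8 = -4. Stack: [0, -4]
BINARY_OP - → 0 - -4 = 4. Stack: [4]
STORE_FAST x → x=4. Stack: []
LOAD_FAST a → push -8. Stack: [-8]
LOAD_CONST → push 1. Stack: [-8, 1]
BINARY_OP - → -8 - 1 = -9. Stack: [-9]
STORE_FAST z → z=-9. Stack: []
LOAD_CONST → push 3. Stack: [3]
LOAD_FAST x → push 4. Stack: [3, 4]
BINARY_OP - → 3 - 4 = -1. Stack: [-1]
STORE_FAST s → s=-1. Stack: []
LOAD_FAST s → push -1. Stack: [-1]
RETURN_VALUE → return -1.

-1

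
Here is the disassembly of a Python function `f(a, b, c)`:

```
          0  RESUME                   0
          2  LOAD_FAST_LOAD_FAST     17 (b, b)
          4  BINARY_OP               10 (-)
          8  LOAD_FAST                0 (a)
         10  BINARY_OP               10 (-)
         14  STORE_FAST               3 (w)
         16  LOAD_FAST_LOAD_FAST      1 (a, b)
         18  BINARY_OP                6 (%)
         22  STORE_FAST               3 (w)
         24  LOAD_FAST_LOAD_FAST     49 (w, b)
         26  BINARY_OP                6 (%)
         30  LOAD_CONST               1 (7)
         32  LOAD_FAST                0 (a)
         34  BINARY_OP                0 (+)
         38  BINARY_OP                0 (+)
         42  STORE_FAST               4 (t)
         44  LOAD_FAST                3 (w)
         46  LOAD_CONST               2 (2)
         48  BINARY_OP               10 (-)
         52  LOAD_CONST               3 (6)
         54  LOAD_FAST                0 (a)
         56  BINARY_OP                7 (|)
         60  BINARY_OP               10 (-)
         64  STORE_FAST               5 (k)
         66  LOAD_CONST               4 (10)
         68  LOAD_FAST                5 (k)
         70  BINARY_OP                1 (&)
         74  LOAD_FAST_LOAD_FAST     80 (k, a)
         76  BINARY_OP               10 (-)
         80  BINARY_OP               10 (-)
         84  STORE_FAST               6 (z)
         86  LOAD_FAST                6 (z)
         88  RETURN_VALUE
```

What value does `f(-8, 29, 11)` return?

LOAD_FAST_LOAD_FAST b,b → push 29,29. Stack: [29, 29]
BINARY_OP - → 29 - 29 = 0. Stack: [0]
LOAD_FAST a → push -8. Stack: [0, -8]
BINARY_OP - → 0 - -8 = 8. Stack: [8]
STORE_FAST w → w=8. Stack: []
LOAD_FAST_LOAD_FAST a,b → push -8,29. Stack: [-8, 29]
BINARY_OP % → -8 % 29 = 21. Stack: [21]
STORE_FAST w → w=21. Stack: []
LOAD_FAST_LOAD_FAST w,b → push 21,29. Stack: [21, 29]
BINARY_OP % → 21 % 29 = 21. Stack: [21]
LOAD_CONST → push 7. Stack: [21, 7]
LOAD_FAST a → push -8. Stack: [21, 7, -8]
BINARY_OP + → 7 + -8 = -1. Stack: [21, -1]
BINARY_OP + → 21 + -1 = 20. Stack: [20]
STORE_FAST t → t=20. Stack: []
LOAD_FAST w → push 21. Stack: [21]
LOAD_CONST → push 2. Stack: [21, 2]
BINARY_OP - → 21 - 2 = 19. Stack: [19]
LOAD_CONST → push 6. Stack: [19, 6]
LOAD_FAST a → push -8. Stack: [19, 6, -8]
BINARY_OP | → 6 | -8 = -2. Stack: [19, -2]
BINARY_OP - → 19 - -2 = 21. Stack: [21]
STORE_FAST k → k=21. Stack: []
LOAD_CONST → push 10. Stack: [10]
LOAD_FAST k → push 21. Stack: [10, 21]
BINARY_OP & → 10 & 21 = 0. Stack: [0]
LOAD_FAST_LOAD_FAST k,a → push 21,-8. Stack: [0, 21, -8]
BINARY_OP - → 21 - -8 = 29. Stack: [0, 29]
BINARY_OP - → 0 - 29 = -29. Stack: [-29]
STORE_FAST z → z=-29. Stack: []
LOAD_FAST z → push -29. Stack: [-29]
RETURN_VALUE → return -29.

-29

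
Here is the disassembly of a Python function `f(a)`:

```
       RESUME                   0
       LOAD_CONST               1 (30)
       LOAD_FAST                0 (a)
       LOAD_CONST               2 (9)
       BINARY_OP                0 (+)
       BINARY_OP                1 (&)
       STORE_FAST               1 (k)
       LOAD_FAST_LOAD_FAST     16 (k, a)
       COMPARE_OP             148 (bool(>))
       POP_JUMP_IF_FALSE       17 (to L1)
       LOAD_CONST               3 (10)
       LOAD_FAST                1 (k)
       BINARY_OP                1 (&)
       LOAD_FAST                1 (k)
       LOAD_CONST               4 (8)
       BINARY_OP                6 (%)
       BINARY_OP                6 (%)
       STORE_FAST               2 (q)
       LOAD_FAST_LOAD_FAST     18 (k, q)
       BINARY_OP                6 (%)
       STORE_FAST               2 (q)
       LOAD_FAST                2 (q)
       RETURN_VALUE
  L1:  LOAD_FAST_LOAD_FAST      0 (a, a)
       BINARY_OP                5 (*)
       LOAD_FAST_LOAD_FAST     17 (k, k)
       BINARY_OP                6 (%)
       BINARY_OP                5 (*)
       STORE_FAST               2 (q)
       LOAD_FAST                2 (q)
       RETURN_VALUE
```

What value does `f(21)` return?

LOAD_CONST → push 30. Stack: [30]
LOAD_FAST a → push 21. Stack: [30, 21]
LOAD_CONST → push 9. Stack: [30, 21, 9]
BINARY_OP + → 21 + 9 = 30. Stack: [30, 30]
BINARY_OP & → 30 & 30 = 30. Stack: [30]
STORE_FAST k → k=30. Stack: []
LOAD_FAST_LOAD_FAST k,a → push 30,21. Stack: [30, 21]
COMPARE_OP bool(>) → 30 vs 21 = True. Stack: [True]
POP_JUMP_IF_FALSE → pop True; no jump. Stack: []
LOAD_CONST → push 10. Stack: [10]
LOAD_FAST k → push 30. Stack: [10, 30]
BINARY_OP & → 10 & 30 = 10. Stack: [10]
LOAD_FAST k → push 30. Stack: [10, 30]
LOAD_CONST → push 8. Stack: [10, 30, 8]
BINARY_OP % → 30 % 8 = 6. Stack: [10, 6]
BINARY_OP % → 10 % 6 = 4. Stack: [4]
STORE_FAST q → q=4. Stack: []
LOAD_FAST_LOAD_FAST k,q → push 30,4. Stack: [30, 4]
BINARY_OP % → 30 % 4 = 2. Stack: [2]
STORE_FAST q → q=2. Stack: []
LOAD_FAST q → push 2. Stack: [2]
RETURN_VALUE → return 2.

2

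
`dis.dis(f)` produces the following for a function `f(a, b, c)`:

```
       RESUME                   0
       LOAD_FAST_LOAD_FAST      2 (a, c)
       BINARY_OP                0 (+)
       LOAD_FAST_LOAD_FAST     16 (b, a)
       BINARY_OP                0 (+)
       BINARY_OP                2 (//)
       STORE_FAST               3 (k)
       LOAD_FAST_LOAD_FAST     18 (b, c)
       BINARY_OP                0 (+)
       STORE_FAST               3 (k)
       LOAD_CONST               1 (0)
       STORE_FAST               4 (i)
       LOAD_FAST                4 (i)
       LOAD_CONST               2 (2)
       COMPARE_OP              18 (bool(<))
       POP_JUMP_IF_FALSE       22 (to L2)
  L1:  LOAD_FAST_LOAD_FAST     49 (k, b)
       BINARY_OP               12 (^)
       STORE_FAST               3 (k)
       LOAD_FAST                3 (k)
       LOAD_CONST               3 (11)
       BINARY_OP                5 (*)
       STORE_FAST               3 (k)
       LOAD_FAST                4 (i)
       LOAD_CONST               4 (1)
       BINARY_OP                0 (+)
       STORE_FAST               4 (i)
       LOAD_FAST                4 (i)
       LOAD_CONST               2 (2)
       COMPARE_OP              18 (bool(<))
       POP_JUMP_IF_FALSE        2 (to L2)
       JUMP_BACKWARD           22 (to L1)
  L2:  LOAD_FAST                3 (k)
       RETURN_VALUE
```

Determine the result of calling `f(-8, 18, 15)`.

6017

LOAD_FAST_LOAD_FAST a,c → push -8,15. Stack: [-8, 15]
BINARY_OP + → -8 + 15 = 7. Stack: [7]
LOAD_FAST_LOAD_FAST b,a → push 18,-8. Stack: [7, 18, -8]
BINARY_OP + → 18 + -8 = 10. Stack: [7, 10]
BINARY_OP // → 7 // 10 = 0. Stack: [0]
STORE_FAST k → k=0. Stack: []
LOAD_FAST_LOAD_FAST b,c → push 18,15. Stack: [18, 15]
BINARY_OP + → 18 + 15 = 33. Stack: [33]
STORE_FAST k → k=33. Stack: []
LOAD_CONST → push 0. Stack: [0]
STORE_FAST i → i=0. Stack: []
LOAD_FAST i → push 0. Stack: [0]
LOAD_CONST → push 2. Stack: [0, 2]
COMPARE_OP bool(<) → 0 vs 2 = True. Stack: [True]
POP_JUMP_IF_FALSE → pop True; no jump. Stack: []
LOAD_FAST_LOAD_FAST k,b → push 33,18. Stack: [33, 18]
BINARY_OP ^ → 33 ^ 18 = 51. Stack: [51]
STORE_FAST k → k=51. Stack: []
LOAD_FAST k → push 51. Stack: [51]
LOAD_CONST → push 11. Stack: [51, 11]
BINARY_OP * → 51 * 11 = 561. Stack: [561]
STORE_FAST k → k=561. Stack: []
LOAD_FAST i → push 0. Stack: [0]
LOAD_CONST → push 1. Stack: [0, 1]
BINARY_OP + → 0 + 1 = 1. Stack: [1]
STORE_FAST i → i=1. Stack: []
LOAD_FAST i → push 1. Stack: [1]
LOAD_CONST → push 2. Stack: [1, 2]
COMPARE_OP bool(<) → 1 vs 2 = True. Stack: [True]
POP_JUMP_IF_FALSE → pop True; no jump. Stack: []
LOAD_FAST_LOAD_FAST k,b → push 561,18. Stack: [561, 18]
BINARY_OP ^ → 561 ^ 18 = 547. Stack: [547]
STORE_FAST k → k=547. Stack: []
LOAD_FAST k → push 547. Stack: [547]
LOAD_CONST → push 11. Stack: [547, 11]
BINARY_OP * → 547 * 11 = 6017. Stack: [6017]
STORE_FAST k → k=6017. Stack: []
LOAD_FAST i → push 1. Stack: [1]
LOAD_CONST → push 1. Stack: [1, 1]
BINARY_OP + → 1 + 1 = 2. Stack: [2]
STORE_FAST i → i=2. Stack: []
LOAD_FAST i → push 2. Stack: [2]
LOAD_CONST → push 2. Stack: [2, 2]
COMPARE_OP bool(<) → 2 vs 2 = False. Stack: [False]
POP_JUMP_IF_FALSE → pop False; jump. Stack: []
LOAD_FAST k → push 6017. Stack: [6017]
RETURN_VALUE → return 6017.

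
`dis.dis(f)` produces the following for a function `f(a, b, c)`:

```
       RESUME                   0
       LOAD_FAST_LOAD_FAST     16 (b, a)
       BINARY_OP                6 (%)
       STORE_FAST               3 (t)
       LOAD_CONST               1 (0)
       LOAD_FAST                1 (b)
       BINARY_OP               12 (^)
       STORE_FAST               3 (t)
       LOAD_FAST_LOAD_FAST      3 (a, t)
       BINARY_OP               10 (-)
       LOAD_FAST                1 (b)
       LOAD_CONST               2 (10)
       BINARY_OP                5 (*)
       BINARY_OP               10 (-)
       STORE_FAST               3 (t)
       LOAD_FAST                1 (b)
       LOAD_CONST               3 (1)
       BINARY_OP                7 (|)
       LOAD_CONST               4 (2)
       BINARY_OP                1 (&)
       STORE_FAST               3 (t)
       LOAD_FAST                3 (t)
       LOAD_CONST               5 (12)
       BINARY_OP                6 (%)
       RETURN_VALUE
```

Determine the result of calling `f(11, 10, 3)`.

LOAD_FAST_LOAD_FAST b,a → push 10,11. Stack: [10, 11]
BINARY_OP % → 10 % 11 = 10. Stack: [10]
STORE_FAST t → t=10. Stack: []
LOAD_CONST → push 0. Stack: [0]
LOAD_FAST b → push 10. Stack: [0, 10]
BINARY_OP ^ → 0 ^ 10 = 10. Stack: [10]
STORE_FAST t → t=10. Stack: []
LOAD_FAST_LOAD_FAST a,t → push 11,10. Stack: [11, 10]
BINARY_OP - → 11 - 10 = 1. Stack: [1]
LOAD_FAST b → push 10. Stack: [1, 10]
LOAD_CONST → push 10. Stack: [1, 10, 10]
BINARY_OP * → 10 * 10 = 100. Stack: [1, 100]
BINARY_OP - → 1 - 100 = -99. Stack: [-99]
STORE_FAST t → t=-99. Stack: []
LOAD_FAST b → push 10. Stack: [10]
LOAD_CONST → push 1. Stack: [10, 1]
BINARY_OP | → 10 | 1 = 11. Stack: [11]
LOAD_CONST → push 2. Stack: [11, 2]
BINARY_OP & → 11 & 2 = 2. Stack: [2]
STORE_FAST t → t=2. Stack: []
LOAD_FAST t → push 2. Stack: [2]
LOAD_CONST → push 12. Stack: [2, 12]
BINARY_OP % → 2 % 12 = 2. Stack: [2]
RETURN_VALUE → return 2.

2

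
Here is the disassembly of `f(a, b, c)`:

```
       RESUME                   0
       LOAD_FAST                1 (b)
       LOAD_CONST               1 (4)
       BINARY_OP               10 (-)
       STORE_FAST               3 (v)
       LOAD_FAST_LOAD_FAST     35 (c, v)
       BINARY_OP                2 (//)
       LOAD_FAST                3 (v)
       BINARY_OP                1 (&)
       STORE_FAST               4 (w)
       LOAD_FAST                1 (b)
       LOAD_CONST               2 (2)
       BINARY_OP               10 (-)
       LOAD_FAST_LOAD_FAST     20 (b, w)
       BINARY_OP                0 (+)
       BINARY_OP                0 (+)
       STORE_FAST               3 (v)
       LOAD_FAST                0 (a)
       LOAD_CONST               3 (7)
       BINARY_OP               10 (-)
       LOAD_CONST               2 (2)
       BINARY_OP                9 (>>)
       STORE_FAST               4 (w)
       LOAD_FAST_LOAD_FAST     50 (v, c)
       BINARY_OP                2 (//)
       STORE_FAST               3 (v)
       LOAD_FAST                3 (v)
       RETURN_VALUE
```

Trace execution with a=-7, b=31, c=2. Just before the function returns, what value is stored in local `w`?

LOAD_FAST b → push 31. Stack: [31]
LOAD_CONST → push 4. Stack: [31, 4]
BINARY_OP - → 31 - 4 = 27. Stack: [27]
STORE_FAST v → v=27. Stack: []
LOAD_FAST_LOAD_FAST c,v → push 2,27. Stack: [2, 27]
BINARY_OP // → 2 // 27 = 0. Stack: [0]
LOAD_FAST v → push 27. Stack: [0, 27]
BINARY_OP & → 0 & 27 = 0. Stack: [0]
STORE_FAST w → w=0. Stack: []
LOAD_FAST b → push 31. Stack: [31]
LOAD_CONST → push 2. Stack: [31, 2]
BINARY_OP - → 31 - 2 = 29. Stack: [29]
LOAD_FAST_LOAD_FAST b,w → push 31,0. Stack: [29, 31, 0]
BINARY_OP + → 31 + 0 = 31. Stack: [29, 31]
BINARY_OP + → 29 + 31 = 60. Stack: [60]
STORE_FAST v → v=60. Stack: []
LOAD_FAST a → push -7. Stack: [-7]
LOAD_CONST → push 7. Stack: [-7, 7]
BINARY_OP - → -7 - 7 = -14. Stack: [-14]
LOAD_CONST → push 2. Stack: [-14, 2]
BINARY_OP >> → -14 >> 2 = -4. Stack: [-4]
STORE_FAST w → w=-4. Stack: []
LOAD_FAST_LOAD_FAST v,c → push 60,2. Stack: [60, 2]
BINARY_OP // → 60 // 2 = 30. Stack: [30]
STORE_FAST v → v=30. Stack: []
LOAD_FAST v → push 30. Stack: [30]
RETURN_VALUE → return 30.

-4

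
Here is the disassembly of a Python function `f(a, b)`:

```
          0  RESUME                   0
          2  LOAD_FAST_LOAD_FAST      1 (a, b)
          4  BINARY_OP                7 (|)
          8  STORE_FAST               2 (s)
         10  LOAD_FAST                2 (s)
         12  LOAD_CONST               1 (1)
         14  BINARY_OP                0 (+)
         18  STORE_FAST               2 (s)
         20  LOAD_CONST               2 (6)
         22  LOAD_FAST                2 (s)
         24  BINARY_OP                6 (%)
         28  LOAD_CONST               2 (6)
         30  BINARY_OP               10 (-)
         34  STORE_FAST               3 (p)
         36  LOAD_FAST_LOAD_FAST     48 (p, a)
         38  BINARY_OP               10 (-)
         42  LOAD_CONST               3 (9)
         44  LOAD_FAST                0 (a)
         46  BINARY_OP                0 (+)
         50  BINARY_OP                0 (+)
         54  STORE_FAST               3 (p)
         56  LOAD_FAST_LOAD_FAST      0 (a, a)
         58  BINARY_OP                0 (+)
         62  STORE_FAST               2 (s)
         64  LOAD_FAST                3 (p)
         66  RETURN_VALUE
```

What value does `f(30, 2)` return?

LOAD_FAST_LOAD_FAST a,b → push 30,2. Stack: [30, 2]
BINARY_OP | → 30 | 2 = 30. Stack: [30]
STORE_FAST s → s=30. Stack: []
LOAD_FAST s → push 30. Stack: [30]
LOAD_CONST → push 1. Stack: [30, 1]
BINARY_OP + → 30 + 1 = 31. Stack: [31]
STORE_FAST s → s=31. Stack: []
LOAD_CONST → push 6. Stack: [6]
LOAD_FAST s → push 31. Stack: [6, 31]
BINARY_OP % → 6 % 31 = 6. Stack: [6]
LOAD_CONST → push 6. Stack: [6, 6]
BINARY_OP - → 6 - 6 = 0. Stack: [0]
STORE_FAST p → p=0. Stack: []
LOAD_FAST_LOAD_FAST p,a → push 0,30. Stack: [0, 30]
BINARY_OP - → 0 - 30 = -30. Stack: [-30]
LOAD_CONST → push 9. Stack: [-30, 9]
LOAD_FAST a → push 30. Stack: [-30, 9, 30]
BINARY_OP + → 9 + 30 = 39. Stack: [-30, 39]
BINARY_OP + → -30 + 39 = 9. Stack: [9]
STORE_FAST p → p=9. Stack: []
LOAD_FAST_LOAD_FAST a,a → push 30,30. Stack: [30, 30]
BINARY_OP + → 30 + 30 = 60. Stack: [60]
STORE_FAST s → s=60. Stack: []
LOAD_FAST p → push 9. Stack: [9]
RETURN_VALUE → return 9.

9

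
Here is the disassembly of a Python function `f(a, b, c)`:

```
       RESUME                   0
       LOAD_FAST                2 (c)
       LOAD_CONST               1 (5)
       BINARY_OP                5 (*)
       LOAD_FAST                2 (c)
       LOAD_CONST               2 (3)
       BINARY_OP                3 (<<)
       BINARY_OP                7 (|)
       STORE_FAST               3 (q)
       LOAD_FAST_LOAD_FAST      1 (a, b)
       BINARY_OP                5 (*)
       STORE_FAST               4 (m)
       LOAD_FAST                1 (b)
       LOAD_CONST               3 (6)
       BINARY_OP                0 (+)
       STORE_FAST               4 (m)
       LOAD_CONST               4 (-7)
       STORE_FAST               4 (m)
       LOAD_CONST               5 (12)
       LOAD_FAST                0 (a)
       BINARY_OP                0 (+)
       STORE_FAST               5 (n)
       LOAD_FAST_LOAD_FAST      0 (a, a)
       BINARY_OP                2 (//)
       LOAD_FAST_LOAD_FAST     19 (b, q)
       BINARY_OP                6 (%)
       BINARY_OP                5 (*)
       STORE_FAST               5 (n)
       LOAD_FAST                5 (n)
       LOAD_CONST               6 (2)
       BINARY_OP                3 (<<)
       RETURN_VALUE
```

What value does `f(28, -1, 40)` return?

1820

LOAD_FAST c → push 40. Stack: [40]
LOAD_CONST → push 5. Stack: [40, 5]
BINARY_OP * → 40 * 5 = 200. Stack: [200]
LOAD_FAST c → push 40. Stack: [200, 40]
LOAD_CONST → push 3. Stack: [200, 40, 3]
BINARY_OP << → 40 << 3 = 320. Stack: [200, 320]
BINARY_OP | → 200 | 320 = 456. Stack: [456]
STORE_FAST q → q=456. Stack: []
LOAD_FAST_LOAD_FAST a,b → push 28,-1. Stack: [28, -1]
BINARY_OP * → 28 * -1 = -28. Stack: [-28]
STORE_FAST m → m=-28. Stack: []
LOAD_FAST b → push -1. Stack: [-1]
LOAD_CONST → push 6. Stack: [-1, 6]
BINARY_OP + → -1 + 6 = 5. Stack: [5]
STORE_FAST m → m=5. Stack: []
LOAD_CONST → push -7. Stack: [-7]
STORE_FAST m → m=-7. Stack: []
LOAD_CONST → push 12. Stack: [12]
LOAD_FAST a → push 28. Stack: [12, 28]
BINARY_OP + → 12 + 28 = 40. Stack: [40]
STORE_FAST n → n=40. Stack: []
LOAD_FAST_LOAD_FAST a,a → push 28,28. Stack: [28, 28]
BINARY_OP // → 28 // 28 = 1. Stack: [1]
LOAD_FAST_LOAD_FAST b,q → push -1,456. Stack: [1, -1, 456]
BINARY_OP % → -1 % 456 = 455. Stack: [1, 455]
BINARY_OP * → 1 * 455 = 455. Stack: [455]
STORE_FAST n → n=455. Stack: []
LOAD_FAST n → push 455. Stack: [455]
LOAD_CONST → push 2. Stack: [455, 2]
BINARY_OP << → 455 << 2 = 1820. Stack: [1820]
RETURN_VALUE → return 1820.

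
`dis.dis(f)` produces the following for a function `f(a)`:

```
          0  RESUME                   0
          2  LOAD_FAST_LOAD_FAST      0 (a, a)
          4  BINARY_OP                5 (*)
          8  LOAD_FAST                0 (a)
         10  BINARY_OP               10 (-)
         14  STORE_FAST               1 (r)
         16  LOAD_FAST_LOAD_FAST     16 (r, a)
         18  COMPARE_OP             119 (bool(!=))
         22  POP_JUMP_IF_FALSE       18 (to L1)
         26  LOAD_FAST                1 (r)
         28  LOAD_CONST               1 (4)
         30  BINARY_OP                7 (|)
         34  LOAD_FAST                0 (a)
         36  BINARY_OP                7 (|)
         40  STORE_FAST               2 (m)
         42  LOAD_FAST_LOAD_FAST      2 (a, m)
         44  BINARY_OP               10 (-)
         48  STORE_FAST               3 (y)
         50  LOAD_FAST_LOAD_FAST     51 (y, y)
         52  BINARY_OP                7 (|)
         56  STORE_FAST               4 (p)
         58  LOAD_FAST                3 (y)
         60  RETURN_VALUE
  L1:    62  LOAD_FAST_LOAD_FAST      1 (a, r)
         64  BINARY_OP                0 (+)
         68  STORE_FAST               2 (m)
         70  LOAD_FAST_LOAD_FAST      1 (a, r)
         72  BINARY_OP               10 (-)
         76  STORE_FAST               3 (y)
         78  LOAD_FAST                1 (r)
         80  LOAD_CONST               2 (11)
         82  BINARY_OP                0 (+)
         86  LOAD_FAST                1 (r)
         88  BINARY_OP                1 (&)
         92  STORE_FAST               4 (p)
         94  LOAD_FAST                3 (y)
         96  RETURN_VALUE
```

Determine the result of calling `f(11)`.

-100

LOAD_FAST_LOAD_FAST a,a → push 11,11. Stack: [11, 11]
BINARY_OP * → 11 * 11 = 121. Stack: [121]
LOAD_FAST a → push 11. Stack: [121, 11]
BINARY_OP - → 121 - 11 = 110. Stack: [110]
STORE_FAST r → r=110. Stack: []
LOAD_FAST_LOAD_FAST r,a → push 110,11. Stack: [110, 11]
COMPARE_OP bool(!=) → 110 vs 11 = True. Stack: [True]
POP_JUMP_IF_FALSE → pop True; no jump. Stack: []
LOAD_FAST r → push 110. Stack: [110]
LOAD_CONST → push 4. Stack: [110, 4]
BINARY_OP | → 110 | 4 = 110. Stack: [110]
LOAD_FAST a → push 11. Stack: [110, 11]
BINARY_OP | → 110 | 11 = 111. Stack: [111]
STORE_FAST m → m=111. Stack: []
LOAD_FAST_LOAD_FAST a,m → push 11,111. Stack: [11, 111]
BINARY_OP - → 11 - 111 = -100. Stack: [-100]
STORE_FAST y → y=-100. Stack: []
LOAD_FAST_LOAD_FAST y,y → push -100,-100. Stack: [-100, -100]
BINARY_OP | → -100 | -100 = -100. Stack: [-100]
STORE_FAST p → p=-100. Stack: []
LOAD_FAST y → push -100. Stack: [-100]
RETURN_VALUE → return -100.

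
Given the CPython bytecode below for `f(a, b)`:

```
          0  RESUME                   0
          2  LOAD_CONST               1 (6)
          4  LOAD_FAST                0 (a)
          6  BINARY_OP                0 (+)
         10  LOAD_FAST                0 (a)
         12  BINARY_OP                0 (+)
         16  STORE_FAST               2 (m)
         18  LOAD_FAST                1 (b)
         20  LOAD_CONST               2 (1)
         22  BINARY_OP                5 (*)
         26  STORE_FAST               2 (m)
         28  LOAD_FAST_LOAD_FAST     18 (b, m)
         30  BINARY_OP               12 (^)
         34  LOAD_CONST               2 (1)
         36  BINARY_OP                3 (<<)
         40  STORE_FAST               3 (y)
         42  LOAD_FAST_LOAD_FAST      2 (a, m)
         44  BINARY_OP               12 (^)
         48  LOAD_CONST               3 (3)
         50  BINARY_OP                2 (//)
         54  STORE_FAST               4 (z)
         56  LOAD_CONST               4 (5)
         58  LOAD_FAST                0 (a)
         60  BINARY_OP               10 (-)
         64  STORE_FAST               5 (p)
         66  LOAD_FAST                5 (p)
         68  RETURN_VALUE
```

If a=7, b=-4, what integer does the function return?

-2

LOAD_CONST → push 6. Stack: [6]
LOAD_FAST a → push 7. Stack: [6, 7]
BINARY_OP + → 6 + 7 = 13. Stack: [13]
LOAD_FAST a → push 7. Stack: [13, 7]
BINARY_OP + → 13 + 7 = 20. Stack: [20]
STORE_FAST m → m=20. Stack: []
LOAD_FAST b → push -4. Stack: [-4]
LOAD_CONST → push 1. Stack: [-4, 1]
BINARY_OP * → -4 * 1 = -4. Stack: [-4]
STORE_FAST m → m=-4. Stack: []
LOAD_FAST_LOAD_FAST b,m → push -4,-4. Stack: [-4, -4]
BINARY_OP ^ → -4 ^ -4 = 0. Stack: [0]
LOAD_CONST → push 1. Stack: [0, 1]
BINARY_OP << → 0 << 1 = 0. Stack: [0]
STORE_FAST y → y=0. Stack: []
LOAD_FAST_LOAD_FAST a,m → push 7,-4. Stack: [7, -4]
BINARY_OP ^ → 7 ^ -4 = -5. Stack: [-5]
LOAD_CONST → push 3. Stack: [-5, 3]
BINARY_OP // → -5 // 3 = -2. Stack: [-2]
STORE_FAST z → z=-2. Stack: []
LOAD_CONST → push 5. Stack: [5]
LOAD_FAST a → push 7. Stack: [5, 7]
BINARY_OP - → 5 - 7 = -2. Stack: [-2]
STORE_FAST p → p=-2. Stack: []
LOAD_FAST p → push -2. Stack: [-2]
RETURN_VALUE → return -2.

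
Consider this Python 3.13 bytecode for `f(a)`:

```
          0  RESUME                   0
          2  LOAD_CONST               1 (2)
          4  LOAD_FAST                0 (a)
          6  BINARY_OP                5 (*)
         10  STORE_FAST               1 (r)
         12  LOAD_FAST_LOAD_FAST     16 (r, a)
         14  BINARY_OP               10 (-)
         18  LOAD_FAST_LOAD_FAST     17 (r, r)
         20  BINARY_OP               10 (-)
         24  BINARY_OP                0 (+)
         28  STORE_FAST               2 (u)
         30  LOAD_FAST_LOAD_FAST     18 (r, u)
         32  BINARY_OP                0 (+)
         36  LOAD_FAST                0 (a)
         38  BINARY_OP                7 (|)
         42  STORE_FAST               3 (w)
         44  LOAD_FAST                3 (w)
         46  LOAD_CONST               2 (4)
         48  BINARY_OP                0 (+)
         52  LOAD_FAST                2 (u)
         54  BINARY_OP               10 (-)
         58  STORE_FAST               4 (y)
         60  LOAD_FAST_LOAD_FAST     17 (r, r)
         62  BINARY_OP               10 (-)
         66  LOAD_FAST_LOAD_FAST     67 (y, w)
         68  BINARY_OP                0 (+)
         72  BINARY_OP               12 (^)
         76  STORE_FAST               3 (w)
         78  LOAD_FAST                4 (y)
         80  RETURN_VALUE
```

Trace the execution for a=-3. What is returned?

6

LOAD_CONST → push 2. Stack: [2]
LOAD_FAST a → push -3. Stack: [2, -3]
BINARY_OP * → 2 * -3 = -6. Stack: [-6]
STORE_FAST r → r=-6. Stack: []
LOAD_FAST_LOAD_FAST r,a → push -6,-3. Stack: [-6, -3]
BINARY_OP - → -6 - -3 = -3. Stack: [-3]
LOAD_FAST_LOAD_FAST r,r → push -6,-6. Stack: [-3, -6, -6]
BINARY_OP - → -6 - -6 = 0. Stack: [-3, 0]
BINARY_OP + → -3 + 0 = -3. Stack: [-3]
STORE_FAST u → u=-3. Stack: []
LOAD_FAST_LOAD_FAST r,u → push -6,-3. Stack: [-6, -3]
BINARY_OP + → -6 + -3 = -9. Stack: [-9]
LOAD_FAST a → push -3. Stack: [-9, -3]
BINARY_OP | → -9 | -3 = -1. Stack: [-1]
STORE_FAST w → w=-1. Stack: []
LOAD_FAST w → push -1. Stack: [-1]
LOAD_CONST → push 4. Stack: [-1, 4]
BINARY_OP + → -1 + 4 = 3. Stack: [3]
LOAD_FAST u → push -3. Stack: [3, -3]
BINARY_OP - → 3 - -3 = 6. Stack: [6]
STORE_FAST y → y=6. Stack: []
LOAD_FAST_LOAD_FAST r,r → push -6,-6. Stack: [-6, -6]
BINARY_OP - → -6 - -6 = 0. Stack: [0]
LOAD_FAST_LOAD_FAST y,w → push 6,-1. Stack: [0, 6, -1]
BINARY_OP + → 6 + -1 = 5. Stack: [0, 5]
BINARY_OP ^ → 0 ^ 5 = 5. Stack: [5]
STORE_FAST w → w=5. Stack: []
LOAD_FAST y → push 6. Stack: [6]
RETURN_VALUE → return 6.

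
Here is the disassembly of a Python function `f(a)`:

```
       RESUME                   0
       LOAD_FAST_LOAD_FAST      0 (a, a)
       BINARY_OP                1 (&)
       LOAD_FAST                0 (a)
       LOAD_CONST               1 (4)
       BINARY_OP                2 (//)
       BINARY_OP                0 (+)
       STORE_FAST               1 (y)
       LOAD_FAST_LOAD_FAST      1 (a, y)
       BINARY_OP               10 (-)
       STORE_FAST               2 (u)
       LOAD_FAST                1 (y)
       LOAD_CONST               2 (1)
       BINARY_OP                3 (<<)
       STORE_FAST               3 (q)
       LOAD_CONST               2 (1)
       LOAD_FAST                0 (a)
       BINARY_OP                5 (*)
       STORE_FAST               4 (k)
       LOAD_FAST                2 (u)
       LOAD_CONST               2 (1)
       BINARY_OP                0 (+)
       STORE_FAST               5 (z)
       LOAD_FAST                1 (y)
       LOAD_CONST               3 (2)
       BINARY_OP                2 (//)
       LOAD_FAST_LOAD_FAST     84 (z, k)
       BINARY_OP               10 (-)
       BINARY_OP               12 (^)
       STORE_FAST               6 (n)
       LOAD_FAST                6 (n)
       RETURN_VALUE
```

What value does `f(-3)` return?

-5

LOAD_FAST_LOAD_FAST a,a → push -3,-3. Stack: [-3, -3]
BINARY_OP & → -3 & -3 = -3. Stack: [-3]
LOAD_FAST a → push -3. Stack: [-3, -3]
LOAD_CONST → push 4. Stack: [-3, -3, 4]
BINARY_OP // → -3 // 4 = -1. Stack: [-3, -1]
BINARY_OP + → -3 + -1 = -4. Stack: [-4]
STORE_FAST y → y=-4. Stack: []
LOAD_FAST_LOAD_FAST a,y → push -3,-4. Stack: [-3, -4]
BINARY_OP - → -3 - -4 = 1. Stack: [1]
STORE_FAST u → u=1. Stack: []
LOAD_FAST y → push -4. Stack: [-4]
LOAD_CONST → push 1. Stack: [-4, 1]
BINARY_OP << → -4 << 1 = -8. Stack: [-8]
STORE_FAST q → q=-8. Stack: []
LOAD_CONST → push 1. Stack: [1]
LOAD_FAST a → push -3. Stack: [1, -3]
BINARY_OP * → 1 * -3 = -3. Stack: [-3]
STORE_FAST k → k=-3. Stack: []
LOAD_FAST u → push 1. Stack: [1]
LOAD_CONST → push 1. Stack: [1, 1]
BINARY_OP + → 1 + 1 = 2. Stack: [2]
STORE_FAST z → z=2. Stack: []
LOAD_FAST y → push -4. Stack: [-4]
LOAD_CONST → push 2. Stack: [-4, 2]
BINARY_OP // → -4 // 2 = -2. Stack: [-2]
LOAD_FAST_LOAD_FAST z,k → push 2,-3. Stack: [-2, 2, -3]
BINARY_OP - → 2 - -3 = 5. Stack: [-2, 5]
BINARY_OP ^ → -2 ^ 5 = -5. Stack: [-5]
STORE_FAST n → n=-5. Stack: []
LOAD_FAST n → push -5. Stack: [-5]
RETURN_VALUE → return -5.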